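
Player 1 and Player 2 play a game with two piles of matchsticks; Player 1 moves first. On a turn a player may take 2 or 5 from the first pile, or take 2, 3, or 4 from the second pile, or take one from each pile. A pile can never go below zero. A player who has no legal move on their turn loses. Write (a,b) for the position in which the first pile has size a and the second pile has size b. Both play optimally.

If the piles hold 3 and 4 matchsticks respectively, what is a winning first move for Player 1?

Move to (3,2).

Label each position W (a win for the player to move) or L (a loss). A position with no legal move is L; any other position is W exactly when some move reaches an L, and L when every move reaches a W.
No move ever increases a pile, so every position that can arise here has a ≤ 3 and b ≤ 4; it is enough to label the cells with 0 ≤ a ≤ 3 and 0 ≤ b ≤ 4.
Every move lowers a or b (never raises either), so fill the grid row by row in increasing a, and left to right within a row: each cell's successors are then already labelled.
      b=0  b=1  b=2  b=3  b=4
a=0:    L    L    W    W    W
a=1:    L    W    W    W    W
a=2:    W    W    L    L    W
a=3:    W    L    L    W    W
Cells with no legal move (terminal, hence L): (0,0), (0,1), (1,0).
The remaining L cells, each justified by listing all of its moves:
(2,2): L (options (0,2)(W), (2,0)(W), (1,1)(W) are all W)
(2,3): L (options (0,3)(W), (2,1)(W), (2,0)(W), (1,2)(W) are all W)
(3,1): L (options (1,1)(W), (2,0)(W) are all W)
(3,2): L (options (1,2)(W), (3,0)(W), (2,1)(W) are all W)
Every other cell has at least one move into one of the L cells above, so it is W.
From (3,4), the L positions reachable in one move are: (3,2), (3,1), (2,3). Any move reaching one of these is winning.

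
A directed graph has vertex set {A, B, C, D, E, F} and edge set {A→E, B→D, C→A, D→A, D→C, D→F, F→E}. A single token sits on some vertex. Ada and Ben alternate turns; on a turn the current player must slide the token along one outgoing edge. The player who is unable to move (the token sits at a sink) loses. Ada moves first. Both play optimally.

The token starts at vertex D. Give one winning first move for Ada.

Move to C.

Compute win/loss labels from the base case upward. A position with no move is L. Any other position is W if it can reach an L in one move, else L.
Every edge goes from a vertex to one that appears earlier in the order E, F, A, C, D, B, so processing vertices in that order labels each vertex after all of its successors.
E: no outgoing edge → L
F: W (go to E, an L position)
A: W (go to E, an L position)
C: L (sole option A(W) is W)
D: W (go to C, an L position)
B: L (sole option D(W) is W)
From D, the L positions reachable in one move are: C.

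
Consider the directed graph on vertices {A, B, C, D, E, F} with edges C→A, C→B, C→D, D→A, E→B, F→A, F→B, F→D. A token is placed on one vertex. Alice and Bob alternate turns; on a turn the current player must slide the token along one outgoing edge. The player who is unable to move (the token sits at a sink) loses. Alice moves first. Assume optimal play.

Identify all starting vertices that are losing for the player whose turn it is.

A, B

Label each position W (a win for the player to move) or L (a loss). A position with no legal move is L; any other position is W exactly when some move reaches an L, and L when every move reaches a W.
Every edge goes from a vertex to one that appears earlier in the order B, A, D, E, F, C, so processing vertices in that order labels each vertex after all of its successors.
B: no outgoing edge → L
A: no outgoing edge → L
D: W (go to A, an L position)
E: W (go to B, an L position)
F: W (go to A, an L position)
C: W (go to A, an L position)
The losing starting vertices are exactly the entries labelled L in this table (2 of them).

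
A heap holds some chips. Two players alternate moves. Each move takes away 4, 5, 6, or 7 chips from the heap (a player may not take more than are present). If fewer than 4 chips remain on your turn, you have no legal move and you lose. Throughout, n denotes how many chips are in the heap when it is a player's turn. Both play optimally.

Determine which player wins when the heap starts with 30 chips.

Use the standard recursion: the mover loses at a terminal position; elsewhere, the mover wins exactly when some move hands the opponent an L position.
n=0: no move → L
n=1: no move → L
n=2: no move → L
n=3: no move → L
n=4: →0(L), so W
n=5: →1(L), so W
n=6: →2(L), so W
n=7: →3(L), so W
n=8: →3(L), so W
n=9: →3(L), so W
n=10: →3(L), so W
n=11: →7(W), 6(W), 5(W), 4(W) — all W, so L
n=12: →8(W), 7(W), 6(W), 5(W) — all W, so L
n=13: →9(W), 8(W), 7(W), 6(W) — all W, so L
n=14: →10(W), 9(W), 8(W), 7(W) — all W, so L
n=15: →11(L), so W
n=16: →12(L), so W
n=17: →13(L), so W
n=18: →14(L), so W
n=19: →14(L), so W
n=20: →14(L), so W
n=21: →14(L), so W
n=22: →18(W), 17(W), 16(W), 15(W) — all W, so L
n=23: →19(W), 18(W), 17(W), 16(W) — all W, so L
n=24: →20(W), 19(W), 18(W), 17(W) — all W, so L
n=25: →21(W), 20(W), 19(W), 18(W) — all W, so L
n=26: →22(L), so W
n=27: →23(L), so W
n=28: →24(L), so W
n=29: →25(L), so W
n=30: →25(L), so W
From 30 the player to move can remove 5, leaving 25, reaching an L position.

The first player wins.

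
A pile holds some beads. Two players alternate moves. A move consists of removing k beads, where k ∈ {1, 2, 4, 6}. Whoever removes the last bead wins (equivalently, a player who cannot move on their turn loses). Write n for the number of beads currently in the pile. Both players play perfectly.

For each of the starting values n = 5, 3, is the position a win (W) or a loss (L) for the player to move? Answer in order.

Use the standard recursion: the mover loses at a terminal position; elsewhere, the mover wins exactly when some move hands the opponent an L position.
n=0: no move → L
n=1: can move to 0, which is L ⇒ W
n=2: can move to 0, which is L ⇒ W
n=3: moves to 2(W), 1(W); every one is W ⇒ L
n=4: can move to 3, which is L ⇒ W
n=5: can move to 3, which is L ⇒ W

5: W, 3: L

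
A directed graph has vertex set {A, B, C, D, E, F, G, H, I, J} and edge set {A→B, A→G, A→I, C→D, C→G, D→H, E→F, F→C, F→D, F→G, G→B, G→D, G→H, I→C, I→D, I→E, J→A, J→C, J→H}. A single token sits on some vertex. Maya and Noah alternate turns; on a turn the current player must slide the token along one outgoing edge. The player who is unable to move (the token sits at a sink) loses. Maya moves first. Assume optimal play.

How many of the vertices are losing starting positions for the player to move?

Classify positions by backward induction: terminal positions (no move available) are L. From any other position, the mover wins iff some move reaches an L.
Every edge goes from a vertex to one that appears earlier in the order H, B, D, G, C, F, E, I, A, J, so processing vertices in that order labels each vertex after all of its successors.
H: no outgoing edge → L
B: no outgoing edge → L
D: can move to H, which is L ⇒ W
G: can move to B, which is L ⇒ W
C: moves to G(W), D(W); every one is W ⇒ L
F: can move to C, which is L ⇒ W
E: the only move is to F(W), a W ⇒ L
I: can move to E, which is L ⇒ W
A: can move to B, which is L ⇒ W
J: can move to C, which is L ⇒ W
The L vertices are B, C, E, H; that is 4 in all.

4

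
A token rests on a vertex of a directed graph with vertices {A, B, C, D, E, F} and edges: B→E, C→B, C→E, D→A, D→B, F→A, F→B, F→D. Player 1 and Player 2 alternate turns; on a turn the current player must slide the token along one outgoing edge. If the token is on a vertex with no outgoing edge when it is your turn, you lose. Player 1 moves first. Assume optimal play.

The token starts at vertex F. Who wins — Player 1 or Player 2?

Positions with no move are L. A position that does have a move is losing for the player to move precisely when every available move leads to a winning position for the opponent. Fill in the labels:
Every edge goes from a vertex to one that appears earlier in the order E, A, B, D, F, C, so processing vertices in that order labels each vertex after all of its successors.
E: no outgoing edge → L
A: no outgoing edge → L
B: W (go to E, an L position)
D: W (go to A, an L position)
F: W (go to A, an L position)
C: W (go to E, an L position)
From F Player 1 can move to A, reaching an L position.

Player 1 wins.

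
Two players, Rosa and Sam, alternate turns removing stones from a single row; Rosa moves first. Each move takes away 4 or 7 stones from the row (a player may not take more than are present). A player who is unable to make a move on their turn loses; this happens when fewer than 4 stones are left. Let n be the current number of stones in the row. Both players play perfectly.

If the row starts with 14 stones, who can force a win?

Sam wins.

Compute win/loss labels from the base case upward. A position with no move is L. Any other position is W if it can reach an L in one move, else L.
n=0: no move → L
n=1: no move → L
n=2: no move → L
n=3: no move → L
n=4: reaches L-position 0 → W
n=5: reaches L-position 1 → W
n=6: reaches L-position 2 → W
n=7: reaches L-position 3 → W
n=8: reaches L-position 1 → W
n=9: reaches L-position 2 → W
n=10: reaches L-position 3 → W
n=11: only reaches 7(W), 4(W), all W → L
n=12: only reaches 8(W), 5(W), all W → L
n=13: only reaches 9(W), 6(W), all W → L
n=14: only reaches 10(W), 7(W), all W → L
Every move from 14 reaches a W position, so the mover loses.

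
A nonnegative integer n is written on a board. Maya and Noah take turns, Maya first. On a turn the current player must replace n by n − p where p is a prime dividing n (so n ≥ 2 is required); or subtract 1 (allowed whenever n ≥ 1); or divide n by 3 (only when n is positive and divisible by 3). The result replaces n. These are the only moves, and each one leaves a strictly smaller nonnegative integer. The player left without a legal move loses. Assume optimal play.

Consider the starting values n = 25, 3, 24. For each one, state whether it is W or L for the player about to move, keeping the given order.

25: L, 3: W, 24: W

Label each position W (a win for the player to move) or L (a loss). A position with no legal move is L; any other position is W exactly when some move reaches an L, and L when every move reaches a W.
n=0: no move → L
n=1: reaches L-position 0 → W
n=2: reaches L-position 0 → W
n=3: reaches L-position 0 → W
n=4: only reaches 2(W), 3(W), all W → L
n=5: reaches L-position 0 → W
n=6: reaches L-position 4 → W
n=7: reaches L-position 0 → W
n=8: only reaches 6(W), 7(W), all W → L
n=9: reaches L-position 8 → W
n=10: reaches L-position 8 → W
n=11: reaches L-position 0 → W
n=12: reaches L-position 4 → W
n=13: reaches L-position 0 → W
n=14: only reaches 7(W), 12(W), 13(W), all W → L
n=15: reaches L-position 14 → W
n=16: reaches L-position 14 → W
n=17: reaches L-position 0 → W
n=18: only reaches 6(W), 15(W), 16(W), 17(W), all W → L
n=19: reaches L-position 0 → W
n=20: reaches L-position 18 → W
n=21: reaches L-position 14 → W
n=22: only reaches 11(W), 20(W), 21(W), all W → L
n=23: reaches L-position 0 → W
n=24: reaches L-position 8 → W
n=25: only reaches 20(W), 24(W), all W → L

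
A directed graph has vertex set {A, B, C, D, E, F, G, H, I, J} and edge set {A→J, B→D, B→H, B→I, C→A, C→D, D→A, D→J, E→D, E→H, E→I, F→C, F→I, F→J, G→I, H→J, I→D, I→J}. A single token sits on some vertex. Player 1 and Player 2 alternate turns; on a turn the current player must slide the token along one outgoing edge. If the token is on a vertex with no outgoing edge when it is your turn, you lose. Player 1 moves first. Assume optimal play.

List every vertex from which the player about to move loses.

Classify positions by backward induction: terminal positions (no move available) are L. From any other position, the mover wins iff some move reaches an L.
Every edge goes from a vertex to one that appears earlier in the order J, H, A, D, I, B, C, G, E, F, so processing vertices in that order labels each vertex after all of its successors.
J: no outgoing edge → L
H: can move to J, which is L ⇒ W
A: can move to J, which is L ⇒ W
D: can move to J, which is L ⇒ W
I: can move to J, which is L ⇒ W
B: moves to I(W), D(W), H(W); every one is W ⇒ L
C: moves to D(W), A(W); every one is W ⇒ L
G: the only move is to I(W), a W ⇒ L
E: moves to I(W), D(W), H(W); every one is W ⇒ L
F: can move to C, which is L ⇒ W
The losing starting vertices are exactly the entries labelled L in this table (5 of them).

B, C, E, G, J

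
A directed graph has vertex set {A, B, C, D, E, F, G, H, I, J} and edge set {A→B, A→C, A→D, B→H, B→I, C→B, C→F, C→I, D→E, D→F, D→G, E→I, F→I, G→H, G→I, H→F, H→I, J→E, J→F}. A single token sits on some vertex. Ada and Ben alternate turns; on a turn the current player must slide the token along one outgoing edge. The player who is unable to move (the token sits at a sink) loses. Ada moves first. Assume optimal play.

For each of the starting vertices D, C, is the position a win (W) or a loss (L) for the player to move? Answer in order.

D: L, C: W

Classify positions by backward induction: terminal positions (no move available) are L. From any other position, the mover wins iff some move reaches an L.
Every edge goes from a vertex to one that appears earlier in the order I, F, H, E, J, B, G, C, D, A, so processing vertices in that order labels each vertex after all of its successors.
I: no outgoing edge → L
F: can move to I, which is L ⇒ W
H: can move to I, which is L ⇒ W
E: can move to I, which is L ⇒ W
J: moves to E(W), F(W); every one is W ⇒ L
B: can move to I, which is L ⇒ W
G: can move to I, which is L ⇒ W
C: can move to I, which is L ⇒ W
D: moves to G(W), E(W), F(W); every one is W ⇒ L
A: can move to D, which is L ⇒ W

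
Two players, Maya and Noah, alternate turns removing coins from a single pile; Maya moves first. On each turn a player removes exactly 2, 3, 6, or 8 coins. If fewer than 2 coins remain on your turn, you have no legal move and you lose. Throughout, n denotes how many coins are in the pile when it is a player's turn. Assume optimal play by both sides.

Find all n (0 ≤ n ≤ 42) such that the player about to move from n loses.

Compute win/loss labels from the base case upward. A position with no move is L. Any other position is W if it can reach an L in one move, else L.
n=0: no move → L
n=1: no move → L
n=2: →0(L), so W
n=3: →1(L), so W
n=4: →1(L), so W
n=5: →3(W), 2(W) — all W, so L
n=6: →0(L), so W
n=7: →5(L), so W
n=8: →5(L), so W
n=9: →1(L), so W
n=10: →8(W), 7(W), 4(W), 2(W) — all W, so L
n=11: →5(L), so W
n=12: →10(L), so W
n=13: →10(L), so W
n=14: →12(W), 11(W), 8(W), 6(W) — all W, so L
n=15: →13(W), 12(W), 9(W), 7(W) — all W, so L
n=16: →14(L), so W
n=17: →15(L), so W
n=18: →15(L), so W
n=19: →17(W), 16(W), 13(W), 11(W) — all W, so L
n=20: →14(L), so W
n=21: →19(L), so W
n=22: →19(L), so W
n=23: →15(L), so W
n=24: →22(W), 21(W), 18(W), 16(W) — all W, so L
n=25: →19(L), so W
n=26: →24(L), so W
n=27: →24(L), so W
n=28: →26(W), 25(W), 22(W), 20(W) — all W, so L
n=29: →27(W), 26(W), 23(W), 21(W) — all W, so L
n=30: →28(L), so W
n=31: →29(L), so W
n=32: →29(L), so W
n=33: →31(W), 30(W), 27(W), 25(W) — all W, so L
n=34: →28(L), so W
n=35: →33(L), so W
n=36: →33(L), so W
n=37: →29(L), so W
n=38: →36(W), 35(W), 32(W), 30(W) — all W, so L
n=39: →33(L), so W
n=40: →38(L), so W
n=41: →38(L), so W
n=42: →40(W), 39(W), 36(W), 34(W) — all W, so L
The losing starting values of n are exactly the entries labelled L in this table (13 of them).

0, 1, 5, 10, 14, 15, 19, 24, 28, 29, 33, 38, 42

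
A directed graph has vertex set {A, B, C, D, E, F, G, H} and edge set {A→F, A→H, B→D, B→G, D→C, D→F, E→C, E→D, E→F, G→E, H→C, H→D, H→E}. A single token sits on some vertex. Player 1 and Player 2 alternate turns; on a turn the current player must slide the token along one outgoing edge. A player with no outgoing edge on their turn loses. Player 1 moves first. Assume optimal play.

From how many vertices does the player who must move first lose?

3

Work bottom-up. With no move the player to move loses. Otherwise the position is W if at least one move leads to an L position for the opponent, and L if every move leads to a W.
Every edge goes from a vertex to one that appears earlier in the order F, C, D, E, H, G, A, B, so processing vertices in that order labels each vertex after all of its successors.
F: no outgoing edge → L
C: no outgoing edge → L
D: reaches L-position C → W
E: reaches L-position C → W
H: reaches L-position C → W
G: only reaches E(W), which is W → L
A: reaches L-position F → W
B: reaches L-position G → W
The L vertices are C, F, G; that is 3 in all.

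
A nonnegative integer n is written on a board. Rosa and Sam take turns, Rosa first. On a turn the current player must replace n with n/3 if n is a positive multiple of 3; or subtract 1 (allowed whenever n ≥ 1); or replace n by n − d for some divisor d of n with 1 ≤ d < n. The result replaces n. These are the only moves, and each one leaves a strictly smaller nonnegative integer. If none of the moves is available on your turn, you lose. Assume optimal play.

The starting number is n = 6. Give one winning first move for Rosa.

Move to 2.

Build the W/L table. Terminal = L. A non-terminal position is W if it has a move to some L; otherwise it is L.
n=0: no move → L
n=1: W (go to 0, an L position)
n=2: L (sole option 1(W) is W)
n=3: W (go to 2, an L position)
n=4: W (go to 2, an L position)
n=5: L (sole option 4(W) is W)
n=6: W (go to 2, an L position)
From 6, the L positions reachable in one move are: 2, 5. Any move reaching one of these is winning.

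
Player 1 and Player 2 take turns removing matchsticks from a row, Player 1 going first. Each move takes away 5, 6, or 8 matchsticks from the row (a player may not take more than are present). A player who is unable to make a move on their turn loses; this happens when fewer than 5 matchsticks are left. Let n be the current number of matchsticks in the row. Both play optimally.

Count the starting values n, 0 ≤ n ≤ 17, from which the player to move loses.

Build the W/L table. Terminal = L. A non-terminal position is W if it has a move to some L; otherwise it is L.
n=0: no move → L
n=1: no move → L
n=2: no move → L
n=3: no move → L
n=4: no move → L
n=5: can move to 0, which is L ⇒ W
n=6: can move to 1, which is L ⇒ W
n=7: can move to 2, which is L ⇒ W
n=8: can move to 3, which is L ⇒ W
n=9: can move to 4, which is L ⇒ W
n=10: can move to 4, which is L ⇒ W
n=11: can move to 3, which is L ⇒ W
n=12: can move to 4, which is L ⇒ W
n=13: moves to 8(W), 7(W), 5(W); every one is W ⇒ L
n=14: moves to 9(W), 8(W), 6(W); every one is W ⇒ L
n=15: moves to 10(W), 9(W), 7(W); every one is W ⇒ L
n=16: moves to 11(W), 10(W), 8(W); every one is W ⇒ L
n=17: moves to 12(W), 11(W), 9(W); every one is W ⇒ L
L entries with 0 ≤ n ≤ 17: n = 0, 1, 2, 3, 4, 13, 14, 15, 16, 17; that makes 10.

10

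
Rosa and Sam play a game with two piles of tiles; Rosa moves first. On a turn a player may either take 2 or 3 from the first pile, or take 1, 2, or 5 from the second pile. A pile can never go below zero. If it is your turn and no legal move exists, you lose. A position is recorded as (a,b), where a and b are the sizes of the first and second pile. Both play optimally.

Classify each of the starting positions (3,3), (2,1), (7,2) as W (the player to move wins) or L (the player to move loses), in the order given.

Positions with no move are L. A position that does have a move is losing for the player to move precisely when every available move leads to a winning position for the opponent. Fill in the labels:
No move ever increases a pile, so every position that can arise here has a ≤ 7 and b ≤ 3; it is enough to label the cells with 0 ≤ a ≤ 7 and 0 ≤ b ≤ 3.
Every move lowers a or b (never raises either), so fill the grid row by row in increasing a, and left to right within a row: each cell's successors are then already labelled.
      b=0  b=1  b=2  b=3
a=0:    L    W    W    L
a=1:    L    W    W    L
a=2:    W    L    W    W
a=3:    W    L    W    W
a=4:    W    W    L    W
a=5:    L    W    W    L
a=6:    L    W    W    L
a=7:    W    L    W    W
Cells with no legal move (terminal, hence L): (0,0), (1,0).
The remaining L cells, each justified by listing all of its moves:
(0,3): L (options (0,2)(W), (0,1)(W) are all W)
(1,3): L (options (1,2)(W), (1,1)(W) are all W)
(2,1): L (options (0,1)(W), (2,0)(W) are all W)
(3,1): L (options (1,1)(W), (0,1)(W), (3,0)(W) are all W)
(4,2): L (options (2,2)(W), (1,2)(W), (4,1)(W), (4,0)(W) are all W)
(5,0): L (options (3,0)(W), (2,0)(W) are all W)
(5,3): L (options (3,3)(W), (2,3)(W), (5,2)(W), (5,1)(W) are all W)
(6,0): L (options (4,0)(W), (3,0)(W) are all W)
(6,3): L (options (4,3)(W), (3,3)(W), (6,2)(W), (6,1)(W) are all W)
(7,1): L (options (5,1)(W), (4,1)(W), (7,0)(W) are all W)
Every other cell has at least one move into one of the L cells above, so it is W.
(3,3): the move to (1,3) reaches an L cell, so W
(2,1): one of the L cells justified above, so L
(7,2): the move to (4,2) reaches an L cell, so W

(3,3): W, (2,1): L, (7,2): W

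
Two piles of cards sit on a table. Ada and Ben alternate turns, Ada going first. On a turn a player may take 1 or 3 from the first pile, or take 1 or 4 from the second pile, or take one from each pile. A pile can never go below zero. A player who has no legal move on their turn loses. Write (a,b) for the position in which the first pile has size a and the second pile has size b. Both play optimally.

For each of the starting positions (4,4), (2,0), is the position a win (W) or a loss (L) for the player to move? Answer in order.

(4,4): W, (2,0): L

Work bottom-up. With no move the player to move loses. Otherwise the position is W if at least one move leads to an L position for the opponent, and L if every move leads to a W.
No move ever increases a pile, so every position that can arise here has a ≤ 4 and b ≤ 4; it is enough to label the cells with 0 ≤ a ≤ 4 and 0 ≤ b ≤ 4.
Every move lowers a or b (never raises either), so fill the grid row by row in increasing a, and left to right within a row: each cell's successors are then already labelled.
      b=0  b=1  b=2  b=3  b=4
a=0:    L    W    L    W    W
a=1:    W    W    W    W    L
a=2:    L    W    L    W    W
a=3:    W    W    W    W    L
a=4:    L    W    L    W    W
Cells with no legal move (terminal, hence L): (0,0).
The remaining L cells, each justified by listing all of its moves:
(0,2): the only move is to (0,1)(W), a W ⇒ L
(1,4): moves to (0,4)(W), (1,3)(W), (1,0)(W), (0,3)(W); every one is W ⇒ L
(2,0): the only move is to (1,0)(W), a W ⇒ L
(2,2): moves to (1,2)(W), (2,1)(W), (1,1)(W); every one is W ⇒ L
(3,4): moves to (2,4)(W), (0,4)(W), (3,3)(W), (3,0)(W), (2,3)(W); every one is W ⇒ L
(4,0): moves to (3,0)(W), (1,0)(W); every one is W ⇒ L
(4,2): moves to (3,2)(W), (1,2)(W), (4,1)(W), (3,1)(W); every one is W ⇒ L
Every other cell has at least one move into one of the L cells above, so it is W.
(4,4): the move to (3,4) reaches an L cell, so W
(2,0): one of the L cells justified above, so L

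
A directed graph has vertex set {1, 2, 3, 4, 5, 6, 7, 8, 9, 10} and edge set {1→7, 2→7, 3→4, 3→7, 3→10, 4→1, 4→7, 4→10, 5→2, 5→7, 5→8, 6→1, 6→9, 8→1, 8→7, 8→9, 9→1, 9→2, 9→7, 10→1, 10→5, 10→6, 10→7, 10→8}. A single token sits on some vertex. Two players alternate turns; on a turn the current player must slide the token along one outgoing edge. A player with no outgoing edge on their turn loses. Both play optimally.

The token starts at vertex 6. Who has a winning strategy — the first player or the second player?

Use the standard recursion: the mover loses at a terminal position; elsewhere, the mover wins exactly when some move hands the opponent an L position.
Every edge goes from a vertex to one that appears earlier in the order 7, 2, 1, 9, 8, 6, 5, 10, 4, 3, so processing vertices in that order labels each vertex after all of its successors.
7: no outgoing edge → L
2: can move to 7, which is L ⇒ W
1: can move to 7, which is L ⇒ W
9: can move to 7, which is L ⇒ W
8: can move to 7, which is L ⇒ W
6: moves to 9(W), 1(W); every one is W ⇒ L
5: can move to 7, which is L ⇒ W
10: can move to 6, which is L ⇒ W
4: can move to 7, which is L ⇒ W
3: can move to 7, which is L ⇒ W
Every move from 6 reaches a W position, so the mover loses.

The second player wins.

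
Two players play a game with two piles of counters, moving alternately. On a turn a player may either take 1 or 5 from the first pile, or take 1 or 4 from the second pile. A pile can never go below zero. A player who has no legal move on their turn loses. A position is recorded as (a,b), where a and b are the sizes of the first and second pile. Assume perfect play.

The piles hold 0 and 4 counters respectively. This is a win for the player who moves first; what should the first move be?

Move to (0,0).

Classify positions by backward induction: terminal positions (no move available) are L. From any other position, the mover wins iff some move reaches an L.
No move ever increases a pile, so every position that can arise here has a ≤ 0 and b ≤ 4; it is enough to label the cells with 0 ≤ a ≤ 0 and 0 ≤ b ≤ 4.
Every move lowers a or b (never raises either), so fill the grid row by row in increasing a, and left to right within a row: each cell's successors are then already labelled.
      b=0  b=1  b=2  b=3  b=4
a=0:    L    W    L    W    W
Cells with no legal move (terminal, hence L): (0,0).
The remaining L cells, each justified by listing all of its moves:
(0,2): only reaches (0,1)(W), which is W → L
Every other cell has at least one move into one of the L cells above, so it is W.
From (0,4), the L positions reachable in one move are: (0,0).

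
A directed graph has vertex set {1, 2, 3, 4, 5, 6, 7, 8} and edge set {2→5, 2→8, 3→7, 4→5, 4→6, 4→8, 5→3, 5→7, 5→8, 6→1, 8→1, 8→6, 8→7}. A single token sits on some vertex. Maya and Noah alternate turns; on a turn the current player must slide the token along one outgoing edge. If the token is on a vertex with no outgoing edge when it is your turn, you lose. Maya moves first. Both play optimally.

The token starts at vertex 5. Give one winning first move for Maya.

Build the W/L table. Terminal = L. A non-terminal position is W if it has a move to some L; otherwise it is L.
Every edge goes from a vertex to one that appears earlier in the order 7, 1, 3, 6, 8, 5, 2, 4, so processing vertices in that order labels each vertex after all of its successors.
7: no outgoing edge → L
1: no outgoing edge → L
3: W (go to 7, an L position)
6: W (go to 1, an L position)
8: W (go to 1, an L position)
5: W (go to 7, an L position)
2: L (options 5(W), 8(W) are all W)
4: L (options 5(W), 8(W), 6(W) are all W)
From 5, the L positions reachable in one move are: 7.

Move to 7.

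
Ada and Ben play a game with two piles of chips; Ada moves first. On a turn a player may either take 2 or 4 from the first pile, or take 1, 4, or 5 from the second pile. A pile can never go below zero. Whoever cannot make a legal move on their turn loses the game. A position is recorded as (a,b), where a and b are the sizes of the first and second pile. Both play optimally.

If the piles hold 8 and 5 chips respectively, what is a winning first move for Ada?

Classify positions by backward induction: terminal positions (no move available) are L. From any other position, the mover wins iff some move reaches an L.
No move ever increases a pile, so every position that can arise here has a ≤ 8 and b ≤ 5; it is enough to label the cells with 0 ≤ a ≤ 8 and 0 ≤ b ≤ 5.
Every move lowers a or b (never raises either), so fill the grid row by row in increasing a, and left to right within a row: each cell's successors are then already labelled.
      b=0  b=1  b=2  b=3  b=4  b=5
a=0:    L    W    L    W    W    W
a=1:    L    W    L    W    W    W
a=2:    W    L    W    L    W    W
a=3:    W    L    W    L    W    W
a=4:    W    W    W    W    L    W
a=5:    W    W    W    W    L    W
a=6:    L    W    L    W    W    W
a=7:    L    W    L    W    W    W
a=8:    W    L    W    L    W    W
Cells with no legal move (terminal, hence L): (0,0), (1,0).
The remaining L cells, each justified by listing all of its moves:
(0,2): the only move is to (0,1)(W), a W ⇒ L
(1,2): the only move is to (1,1)(W), a W ⇒ L
(2,1): moves to (0,1)(W), (2,0)(W); every one is W ⇒ L
(2,3): moves to (0,3)(W), (2,2)(W); every one is W ⇒ L
(3,1): moves to (1,1)(W), (3,0)(W); every one is W ⇒ L
(3,3): moves to (1,3)(W), (3,2)(W); every one is W ⇒ L
(4,4): moves to (2,4)(W), (0,4)(W), (4,3)(W), (4,0)(W); every one is W ⇒ L
(5,4): moves to (3,4)(W), (1,4)(W), (5,3)(W), (5,0)(W); every one is W ⇒ L
(6,0): moves to (4,0)(W), (2,0)(W); every one is W ⇒ L
(6,2): moves to (4,2)(W), (2,2)(W), (6,1)(W); every one is W ⇒ L
(7,0): moves to (5,0)(W), (3,0)(W); every one is W ⇒ L
(7,2): moves to (5,2)(W), (3,2)(W), (7,1)(W); every one is W ⇒ L
(8,1): moves to (6,1)(W), (4,1)(W), (8,0)(W); every one is W ⇒ L
(8,3): moves to (6,3)(W), (4,3)(W), (8,2)(W); every one is W ⇒ L
Every other cell has at least one move into one of the L cells above, so it is W.
From (8,5), the L positions reachable in one move are: (8,1).

Move to (8,1).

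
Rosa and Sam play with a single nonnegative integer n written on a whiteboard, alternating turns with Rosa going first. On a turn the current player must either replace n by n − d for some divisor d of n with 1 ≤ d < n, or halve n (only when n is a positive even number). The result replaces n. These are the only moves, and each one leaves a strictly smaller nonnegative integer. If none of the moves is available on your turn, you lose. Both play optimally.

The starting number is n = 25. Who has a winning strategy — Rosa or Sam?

Sam wins.

Positions with no move are L. A position that does have a move is losing for the player to move precisely when every available move leads to a winning position for the opponent. Fill in the labels:
n=0: no move → L
n=1: no move → L
n=2: can move to 1, which is L ⇒ W
n=3: the only move is to 2(W), a W ⇒ L
n=4: can move to 3, which is L ⇒ W
n=5: the only move is to 4(W), a W ⇒ L
n=6: can move to 3, which is L ⇒ W
n=7: the only move is to 6(W), a W ⇒ L
n=8: can move to 7, which is L ⇒ W
n=9: moves to 6(W), 8(W); every one is W ⇒ L
n=10: can move to 5, which is L ⇒ W
n=11: the only move is to 10(W), a W ⇒ L
n=12: can move to 9, which is L ⇒ W
n=13: the only move is to 12(W), a W ⇒ L
n=14: can move to 7, which is L ⇒ W
n=15: moves to 10(W), 12(W), 14(W); every one is W ⇒ L
n=16: can move to 15, which is L ⇒ W
n=17: the only move is to 16(W), a W ⇒ L
n=18: can move to 9, which is L ⇒ W
n=19: the only move is to 18(W), a W ⇒ L
n=20: can move to 15, which is L ⇒ W
n=21: moves to 14(W), 18(W), 20(W); every one is W ⇒ L
n=22: can move to 11, which is L ⇒ W
n=23: the only move is to 22(W), a W ⇒ L
n=24: can move to 21, which is L ⇒ W
n=25: moves to 20(W), 24(W); every one is W ⇒ L
Every move from 25 reaches a W position, so the mover loses.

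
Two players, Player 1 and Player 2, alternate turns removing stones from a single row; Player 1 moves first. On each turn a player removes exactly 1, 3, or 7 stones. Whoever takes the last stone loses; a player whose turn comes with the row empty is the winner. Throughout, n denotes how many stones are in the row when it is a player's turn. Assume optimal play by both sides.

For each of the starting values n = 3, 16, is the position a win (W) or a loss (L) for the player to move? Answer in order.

Positions with no move are W. A position that does have a move is losing for the player to move precisely when every available move leads to a winning position for the opponent. Fill in the labels:
n=0: no move; the opponent has just taken the last stone and therefore loses → W
n=1: the only move is to 0(W), a W ⇒ L
n=2: can move to 1, which is L ⇒ W
n=3: moves to 2(W), 0(W); every one is W ⇒ L
n=4: can move to 3, which is L ⇒ W
n=5: moves to 4(W), 2(W); every one is W ⇒ L
n=6: can move to 5, which is L ⇒ W
n=7: moves to 6(W), 4(W), 0(W); every one is W ⇒ L
n=8: can move to 7, which is L ⇒ W
n=9: moves to 8(W), 6(W), 2(W); every one is W ⇒ L
n=10: can move to 9, which is L ⇒ W
n=11: moves to 10(W), 8(W), 4(W); every one is W ⇒ L
n=12: can move to 11, which is L ⇒ W
n=13: moves to 12(W), 10(W), 6(W); every one is W ⇒ L
n=14: can move to 13, which is L ⇒ W
n=15: moves to 14(W), 12(W), 8(W); every one is W ⇒ L
n=16: can move to 15, which is L ⇒ W

3: L, 16: W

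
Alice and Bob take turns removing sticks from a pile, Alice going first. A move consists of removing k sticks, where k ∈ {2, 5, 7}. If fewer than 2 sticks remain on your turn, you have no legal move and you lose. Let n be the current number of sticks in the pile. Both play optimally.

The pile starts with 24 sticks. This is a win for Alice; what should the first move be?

Remove 2, leaving 22.

Work bottom-up. With no move the player to move loses. Otherwise the position is W if at least one move leads to an L position for the opponent, and L if every move leads to a W.
n=0: no move → L
n=1: no move → L
n=2: W (go to 0, an L position)
n=3: W (go to 1, an L position)
n=4: L (sole option 2(W) is W)
n=5: W (go to 0, an L position)
n=6: W (go to 4, an L position)
n=7: W (go to 0, an L position)
n=8: W (go to 1, an L position)
n=9: W (go to 4, an L position)
n=10: L (options 8(W), 5(W), 3(W) are all W)
n=11: W (go to 4, an L position)
n=12: W (go to 10, an L position)
n=13: L (options 11(W), 8(W), 6(W) are all W)
n=14: L (options 12(W), 9(W), 7(W) are all W)
n=15: W (go to 13, an L position)
n=16: W (go to 14, an L position)
n=17: W (go to 10, an L position)
n=18: W (go to 13, an L position)
n=19: W (go to 14, an L position)
n=20: W (go to 13, an L position)
n=21: W (go to 14, an L position)
n=22: L (options 20(W), 17(W), 15(W) are all W)
n=23: L (options 21(W), 18(W), 16(W) are all W)
n=24: W (go to 22, an L position)
From 24, the L positions reachable in one move are: 22.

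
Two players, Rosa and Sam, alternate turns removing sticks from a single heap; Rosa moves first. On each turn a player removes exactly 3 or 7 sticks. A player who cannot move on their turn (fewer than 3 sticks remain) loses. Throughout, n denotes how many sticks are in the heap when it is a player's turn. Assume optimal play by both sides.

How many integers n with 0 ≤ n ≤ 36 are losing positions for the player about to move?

Positions with no move are L. A position that does have a move is losing for the player to move precisely when every available move leads to a winning position for the opponent. Fill in the labels:
n=0: no move → L
n=1: no move → L
n=2: no move → L
n=3: →0(L), so W
n=4: →1(L), so W
n=5: →2(L), so W
n=6: →3(W) only, which is W, so L
n=7: →0(L), so W
n=8: →1(L), so W
n=9: →6(L), so W
n=10: →7(W), 3(W) — all W, so L
n=11: →8(W), 4(W) — all W, so L
n=12: →9(W), 5(W) — all W, so L
n=13: →10(L), so W
n=14: →11(L), so W
n=15: →12(L), so W
n=16: →13(W), 9(W) — all W, so L
n=17: →10(L), so W
n=18: →11(L), so W
n=19: →16(L), so W
n=20: →17(W), 13(W) — all W, so L
n=21: →18(W), 14(W) — all W, so L
n=22: →19(W), 15(W) — all W, so L
n=23: →20(L), so W
n=24: →21(L), so W
n=25: →22(L), so W
n=26: →23(W), 19(W) — all W, so L
n=27: →20(L), so W
n=28: →21(L), so W
n=29: →26(L), so W
n=30: →27(W), 23(W) — all W, so L
n=31: →28(W), 24(W) — all W, so L
n=32: →29(W), 25(W) — all W, so L
n=33: →30(L), so W
n=34: →31(L), so W
n=35: →32(L), so W
n=36: →33(W), 29(W) — all W, so L
L entries with 0 ≤ n ≤ 36: n = 0, 1, 2, 6, 10, 11, 12, 16, 20, 21, 22, 26, 30, 31, 32, 36; that makes 16.

16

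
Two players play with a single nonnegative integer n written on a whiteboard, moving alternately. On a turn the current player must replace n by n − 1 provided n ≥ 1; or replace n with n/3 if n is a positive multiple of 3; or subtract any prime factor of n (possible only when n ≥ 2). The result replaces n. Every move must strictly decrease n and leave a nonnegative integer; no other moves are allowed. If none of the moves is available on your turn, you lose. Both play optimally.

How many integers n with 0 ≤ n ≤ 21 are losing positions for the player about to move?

5

Work bottom-up. With no move the player to move loses. Otherwise the position is W if at least one move leads to an L position for the opponent, and L if every move leads to a W.
n=0: no move → L
n=1: can move to 0, which is L ⇒ W
n=2: can move to 0, which is L ⇒ W
n=3: can move to 0, which is L ⇒ W
n=4: moves to 2(W), 3(W); every one is W ⇒ L
n=5: can move to 0, which is L ⇒ W
n=6: can move to 4, which is L ⇒ W
n=7: can move to 0, which is L ⇒ W
n=8: moves to 6(W), 7(W); every one is W ⇒ L
n=9: can move to 8, which is L ⇒ W
n=10: can move to 8, which is L ⇒ W
n=11: can move to 0, which is L ⇒ W
n=12: can move to 4, which is L ⇒ W
n=13: can move to 0, which is L ⇒ W
n=14: moves to 7(W), 12(W), 13(W); every one is W ⇒ L
n=15: can move to 14, which is L ⇒ W
n=16: can move to 14, which is L ⇒ W
n=17: can move to 0, which is L ⇒ W
n=18: moves to 6(W), 15(W), 16(W), 17(W); every one is W ⇒ L
n=19: can move to 0, which is L ⇒ W
n=20: can move to 18, which is L ⇒ W
n=21: can move to 14, which is L ⇒ W
L entries with 0 ≤ n ≤ 21: n = 0, 4, 8, 14, 18; that makes 5.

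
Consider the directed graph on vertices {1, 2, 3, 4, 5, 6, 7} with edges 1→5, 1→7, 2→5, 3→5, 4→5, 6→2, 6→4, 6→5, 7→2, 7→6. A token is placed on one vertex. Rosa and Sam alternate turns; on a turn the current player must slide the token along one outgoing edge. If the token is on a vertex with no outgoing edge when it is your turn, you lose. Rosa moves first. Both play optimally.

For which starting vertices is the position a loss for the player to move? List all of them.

5, 7

Compute win/loss labels from the base case upward. A position with no move is L. Any other position is W if it can reach an L in one move, else L.
Every edge goes from a vertex to one that appears earlier in the order 5, 2, 4, 6, 7, 1, 3, so processing vertices in that order labels each vertex after all of its successors.
5: no outgoing edge → L
2: →5(L), so W
4: →5(L), so W
6: →5(L), so W
7: →6(W), 2(W) — all W, so L
1: →7(L), so W
3: →5(L), so W
The losing starting vertices are exactly the entries labelled L in this table (2 of them).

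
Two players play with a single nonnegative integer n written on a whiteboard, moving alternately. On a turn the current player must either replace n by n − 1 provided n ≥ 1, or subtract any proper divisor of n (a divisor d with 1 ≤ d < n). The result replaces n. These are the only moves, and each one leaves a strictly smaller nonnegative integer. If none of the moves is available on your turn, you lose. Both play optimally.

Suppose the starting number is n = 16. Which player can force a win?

Positions with no move are L. A position that does have a move is losing for the player to move precisely when every available move leads to a winning position for the opponent. Fill in the labels:
n=0: no move → L
n=1: →0(L), so W
n=2: →1(W) only, which is W, so L
n=3: →2(L), so W
n=4: →2(L), so W
n=5: →4(W) only, which is W, so L
n=6: →5(L), so W
n=7: →6(W) only, which is W, so L
n=8: →7(L), so W
n=9: →6(W), 8(W) — all W, so L
n=10: →5(L), so W
n=11: →10(W) only, which is W, so L
n=12: →9(L), so W
n=13: →12(W) only, which is W, so L
n=14: →7(L), so W
n=15: →10(W), 12(W), 14(W) — all W, so L
n=16: →15(L), so W
The starting position 16 is W: the player to move should move to 15, handing over an L position.

The first player wins.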